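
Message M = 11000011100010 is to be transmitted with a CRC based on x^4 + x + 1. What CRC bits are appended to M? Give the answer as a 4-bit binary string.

0011

Append 4 zeros: 110000111000100000. Divide by 10011 (XOR where the leading bit is 1):
  pos 0: 11000 XOR 10011 = 01011
  pos 1: 10110 XOR 10011 = 00101
  pos 3: 10111 XOR 10011 = 00100
  pos 5: 10010 XOR 10011 = 00001
  pos 9: 10010 XOR 10011 = 00001
  pos 13: 10000 XOR 10011 = 00011
Remainder (last 4 bits) = 0011. This is the CRC / FCS.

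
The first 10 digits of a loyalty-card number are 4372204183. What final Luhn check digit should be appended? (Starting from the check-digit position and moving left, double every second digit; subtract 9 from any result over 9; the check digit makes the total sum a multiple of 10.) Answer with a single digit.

Partial digits right→left: 3 8 1 4 0 2 2 7 3 4
Double every second digit counting from the check-digit position (so the 1st, 3rd, 5th, ... of the partial from the right).
  doubled (with −9 where >9): 6 2 0 4 6 → sum 18
  kept as-is: 8 4 2 7 4 → sum 25
Total = 18 + 25 = 43.
Check digit = (10 − (43 mod 10)) mod 10 = 7.

7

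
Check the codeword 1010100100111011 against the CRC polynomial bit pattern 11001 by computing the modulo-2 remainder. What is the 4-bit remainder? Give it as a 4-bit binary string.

Modulo-2 division of 1010100100111011 by 11001:
  pos 0: 10101 XOR 11001 = 01100
  pos 1: 11000 XOR 11001 = 00001
  pos 5: 10100 XOR 11001 = 01101
  pos 6: 11011 XOR 11001 = 00010
  pos 9: 10110 XOR 11001 = 01111
  pos 10: 11111 XOR 11001 = 00110
Remainder = 1101 (nonzero — an error is detected).

1101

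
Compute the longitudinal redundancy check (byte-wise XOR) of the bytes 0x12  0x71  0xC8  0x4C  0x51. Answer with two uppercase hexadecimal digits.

XOR the bytes together:
  start with 0x12
  0x12 ⊕ 0x71 = 0x63
  0x63 ⊕ 0xC8 = 0xAB
  0xAB ⊕ 0x4C = 0xE7
  0xE7 ⊕ 0x51 = 0xB6

B6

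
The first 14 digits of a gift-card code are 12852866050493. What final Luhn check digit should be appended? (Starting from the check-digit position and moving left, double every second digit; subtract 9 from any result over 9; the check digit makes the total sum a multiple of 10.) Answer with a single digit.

Partial digits right→left: 3 9 4 0 5 0 6 6 8 2 5 8 2 1
Double every second digit counting from the check-digit position (so the 1st, 3rd, 5th, ... of the partial from the right).
  doubled (with −9 where >9): 6 8 1 3 7 1 4 → sum 30
  kept as-is: 9 0 0 6 2 8 1 → sum 26
Total = 30 + 26 = 56.
Check digit = (10 − (56 mod 10)) mod 10 = 4.

4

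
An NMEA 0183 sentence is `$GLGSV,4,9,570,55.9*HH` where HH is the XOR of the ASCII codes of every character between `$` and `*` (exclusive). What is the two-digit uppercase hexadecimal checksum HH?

XOR the ASCII codes of the payload characters:
  'G' = 0x47 → acc = 0x47
  'L' = 0x4C → acc = 0x0B
  'G' = 0x47 → acc = 0x4C
  'S' = 0x53 → acc = 0x1F
  'V' = 0x56 → acc = 0x49
  ',' = 0x2C → acc = 0x65
  '4' = 0x34 → acc = 0x51
  ',' = 0x2C → acc = 0x7D
  '9' = 0x39 → acc = 0x44
  ',' = 0x2C → acc = 0x68
  '5' = 0x35 → acc = 0x5D
  '7' = 0x37 → acc = 0x6A
  '0' = 0x30 → acc = 0x5A
  ',' = 0x2C → acc = 0x76
  '5' = 0x35 → acc = 0x43
  '5' = 0x35 → acc = 0x76
  '.' = 0x2E → acc = 0x58
  '9' = 0x39 → acc = 0x61
Checksum = 0x61.

61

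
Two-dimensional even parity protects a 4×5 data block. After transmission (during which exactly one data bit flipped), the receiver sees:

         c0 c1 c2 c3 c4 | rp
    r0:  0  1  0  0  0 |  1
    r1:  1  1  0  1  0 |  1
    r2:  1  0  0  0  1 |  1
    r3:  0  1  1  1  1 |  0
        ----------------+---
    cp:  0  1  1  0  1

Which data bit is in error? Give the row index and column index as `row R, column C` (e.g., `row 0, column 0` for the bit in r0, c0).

row 2, column 4

Recompute each row's even parity and compare to rp:
  r0: data parity 1, sent rp 1 → ok
  r1: data parity 1, sent rp 1 → ok
  r2: data parity 0, sent rp 1 → mismatch
  r3: data parity 0, sent rp 0 → ok
Recompute each column's even parity and compare to cp:
  c0: data parity 0, sent cp 0 → ok
  c1: data parity 1, sent cp 1 → ok
  c2: data parity 1, sent cp 1 → ok
  c3: data parity 0, sent cp 0 → ok
  c4: data parity 0, sent cp 1 → mismatch
Exactly one row (r2) and one column (c4) fail → the flipped bit is at their intersection.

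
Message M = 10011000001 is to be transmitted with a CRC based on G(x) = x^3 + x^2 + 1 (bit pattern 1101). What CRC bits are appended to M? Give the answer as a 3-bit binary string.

010

Append 3 zeros: 10011000001000. Divide by 1101 (XOR where the leading bit is 1):
  pos 0: 1001 XOR 1101 = 0100
  pos 1: 1001 XOR 1101 = 0100
  pos 2: 1000 XOR 1101 = 0101
  pos 3: 1010 XOR 1101 = 0111
  pos 4: 1110 XOR 1101 = 0011
  pos 6: 1100 XOR 1101 = 0001
  pos 9: 1100 XOR 1101 = 0001
Remainder (last 3 bits) = 010. This is the CRC / FCS.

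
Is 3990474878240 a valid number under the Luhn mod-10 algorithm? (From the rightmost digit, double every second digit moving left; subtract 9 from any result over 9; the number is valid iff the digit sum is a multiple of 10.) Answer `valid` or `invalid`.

From the right, keep odd positions and double even positions (subtract 9 from any doubled value over 9):
  doubled (positions 2,4,...): 8 7 7 5 0 9 → sum 36
  kept (positions 1,3,...): 0 2 7 4 4 9 3 → sum 29
Total = 65.
65 mod 10 = 5, so the number is invalid.

invalid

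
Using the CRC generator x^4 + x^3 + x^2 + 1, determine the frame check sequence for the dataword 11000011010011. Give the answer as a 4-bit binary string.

Append 4 zeros: 110000110100110000. Divide by 11101 (XOR where the leading bit is 1):
  pos 0: 11000 XOR 11101 = 00101
  pos 2: 10101 XOR 11101 = 01000
  pos 3: 10001 XOR 11101 = 01100
  pos 4: 11000 XOR 11101 = 00101
  pos 6: 10110 XOR 11101 = 01011
  pos 7: 10110 XOR 11101 = 01011
  pos 8: 10111 XOR 11101 = 01010
  pos 9: 10101 XOR 11101 = 01000
  pos 10: 10000 XOR 11101 = 01101
  pos 11: 11010 XOR 11101 = 00111
  pos 13: 11100 XOR 11101 = 00001
Remainder (last 4 bits) = 0001. This is the CRC / FCS.

0001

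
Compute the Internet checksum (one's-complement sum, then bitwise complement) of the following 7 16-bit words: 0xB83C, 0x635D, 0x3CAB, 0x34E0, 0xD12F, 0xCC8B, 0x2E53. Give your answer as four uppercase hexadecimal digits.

A6CB

One's-complement addition (fold any carry out of bit 15 back into bit 0):
  0xB83C + 0x635D = 0x11B99 → wrap carry → 0x1B9A
  0x1B9A + 0x3CAB = 0x05845
  0x5845 + 0x34E0 = 0x08D25
  0x8D25 + 0xD12F = 0x15E54 → wrap carry → 0x5E55
  0x5E55 + 0xCC8B = 0x12AE0 → wrap carry → 0x2AE1
  0x2AE1 + 0x2E53 = 0x05934
One's-complement sum = 0x5934.
Checksum = ~0x5934 & 0xFFFF = 0xA6CB.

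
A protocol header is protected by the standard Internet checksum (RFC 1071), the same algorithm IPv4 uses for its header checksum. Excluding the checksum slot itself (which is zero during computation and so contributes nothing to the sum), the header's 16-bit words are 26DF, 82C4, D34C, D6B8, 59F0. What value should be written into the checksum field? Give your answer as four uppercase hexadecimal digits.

One's-complement addition (fold any carry out of bit 15 back into bit 0):
  0x26DF + 0x82C4 = 0x0A9A3
  0xA9A3 + 0xD34C = 0x17CEF → wrap carry → 0x7CF0
  0x7CF0 + 0xD6B8 = 0x153A8 → wrap carry → 0x53A9
  0x53A9 + 0x59F0 = 0x0AD99
One's-complement sum = 0xAD99.
Checksum = ~0xAD99 & 0xFFFF = 0x5266.

5266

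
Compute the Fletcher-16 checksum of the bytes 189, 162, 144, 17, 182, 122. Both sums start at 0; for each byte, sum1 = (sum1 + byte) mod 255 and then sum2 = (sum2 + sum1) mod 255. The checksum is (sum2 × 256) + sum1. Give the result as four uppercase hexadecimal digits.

Running sums (mod 255):
  after byte 0 (189): sum1=189, sum2=189
  after byte 1 (162): sum1=96, sum2=30
  after byte 2 (144): sum1=240, sum2=15
  after byte 3 (17): sum1=2, sum2=17
  after byte 4 (182): sum1=184, sum2=201
  after byte 5 (122): sum1=51, sum2=252
Checksum = sum2·256 + sum1 = 252·256 + 51 = 64563 = 0xFC33.

FC33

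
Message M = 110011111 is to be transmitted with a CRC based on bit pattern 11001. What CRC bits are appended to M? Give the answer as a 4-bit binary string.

1010

Append 4 zeros: 1100111110000. Divide by 11001 (XOR where the leading bit is 1):
  pos 0: 11001 XOR 11001 = 00000
  pos 5: 11110 XOR 11001 = 00111
  pos 7: 11100 XOR 11001 = 00101
Remainder (last 4 bits) = 1010. This is the CRC / FCS.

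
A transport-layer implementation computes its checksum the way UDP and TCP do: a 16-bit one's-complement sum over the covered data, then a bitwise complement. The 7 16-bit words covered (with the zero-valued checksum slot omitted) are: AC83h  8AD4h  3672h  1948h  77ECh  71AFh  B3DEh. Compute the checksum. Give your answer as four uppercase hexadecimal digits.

One's-complement addition (fold any carry out of bit 15 back into bit 0):
  0xAC83 + 0x8AD4 = 0x13757 → wrap carry → 0x3758
  0x3758 + 0x3672 = 0x06DCA
  0x6DCA + 0x1948 = 0x08712
  0x8712 + 0x77EC = 0x0FEFE
  0xFEFE + 0x71AF = 0x170AD → wrap carry → 0x70AE
  0x70AE + 0xB3DE = 0x1248C → wrap carry → 0x248D
One's-complement sum = 0x248D.
Checksum = ~0x248D & 0xFFFF = 0xDB72.

DB72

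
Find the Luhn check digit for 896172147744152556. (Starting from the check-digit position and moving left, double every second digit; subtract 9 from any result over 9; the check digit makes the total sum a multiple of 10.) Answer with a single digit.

Partial digits right→left: 6 5 5 2 5 1 4 4 7 7 4 1 2 7 1 6 9 8
Double every second digit counting from the check-digit position (so the 1st, 3rd, 5th, ... of the partial from the right).
  doubled (with −9 where >9): 3 1 1 8 5 8 4 2 9 → sum 41
  kept as-is: 5 2 1 4 7 1 7 6 8 → sum 41
Total = 41 + 41 = 82.
Check digit = (10 − (82 mod 10)) mod 10 = 8.

8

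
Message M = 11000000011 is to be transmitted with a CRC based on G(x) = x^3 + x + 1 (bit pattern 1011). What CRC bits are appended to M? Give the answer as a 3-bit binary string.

Append 3 zeros: 11000000011000. Divide by 1011 (XOR where the leading bit is 1):
  pos 0: 1100 XOR 1011 = 0111
  pos 1: 1110 XOR 1011 = 0101
  pos 2: 1010 XOR 1011 = 0001
  pos 5: 1000 XOR 1011 = 0011
  pos 7: 1111 XOR 1011 = 0100
  pos 8: 1000 XOR 1011 = 0011
  pos 10: 1100 XOR 1011 = 0111
Remainder (last 3 bits) = 111. This is the CRC / FCS.

111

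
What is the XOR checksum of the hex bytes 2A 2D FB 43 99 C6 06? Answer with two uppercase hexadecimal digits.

XOR the bytes together:
  start with 0x2A
  0x2A ⊕ 0x2D = 0x07
  0x07 ⊕ 0xFB = 0xFC
  0xFC ⊕ 0x43 = 0xBF
  0xBF ⊕ 0x99 = 0x26
  0x26 ⊕ 0xC6 = 0xE0
  0xE0 ⊕ 0x06 = 0xE6

E6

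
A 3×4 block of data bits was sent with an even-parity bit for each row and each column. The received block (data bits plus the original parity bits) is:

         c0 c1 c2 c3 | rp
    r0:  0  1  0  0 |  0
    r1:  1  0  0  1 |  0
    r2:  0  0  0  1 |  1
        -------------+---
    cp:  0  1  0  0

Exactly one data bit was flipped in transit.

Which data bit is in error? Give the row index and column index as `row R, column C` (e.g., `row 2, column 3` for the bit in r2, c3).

row 0, column 0

Recompute each row's even parity and compare to rp:
  r0: data parity 1, sent rp 0 → mismatch
  r1: data parity 0, sent rp 0 → ok
  r2: data parity 1, sent rp 1 → ok
Recompute each column's even parity and compare to cp:
  c0: data parity 1, sent cp 0 → mismatch
  c1: data parity 1, sent cp 1 → ok
  c2: data parity 0, sent cp 0 → ok
  c3: data parity 0, sent cp 0 → ok
Exactly one row (r0) and one column (c0) fail → the flipped bit is at their intersection.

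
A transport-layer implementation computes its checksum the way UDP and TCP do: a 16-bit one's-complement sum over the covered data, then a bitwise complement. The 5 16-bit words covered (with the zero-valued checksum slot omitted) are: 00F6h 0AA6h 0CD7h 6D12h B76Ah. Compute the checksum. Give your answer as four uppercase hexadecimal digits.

One's-complement addition (fold any carry out of bit 15 back into bit 0):
  0x00F6 + 0x0AA6 = 0x00B9C
  0x0B9C + 0x0CD7 = 0x01873
  0x1873 + 0x6D12 = 0x08585
  0x8585 + 0xB76A = 0x13CEF → wrap carry → 0x3CF0
One's-complement sum = 0x3CF0.
Checksum = ~0x3CF0 & 0xFFFF = 0xC30F.

C30F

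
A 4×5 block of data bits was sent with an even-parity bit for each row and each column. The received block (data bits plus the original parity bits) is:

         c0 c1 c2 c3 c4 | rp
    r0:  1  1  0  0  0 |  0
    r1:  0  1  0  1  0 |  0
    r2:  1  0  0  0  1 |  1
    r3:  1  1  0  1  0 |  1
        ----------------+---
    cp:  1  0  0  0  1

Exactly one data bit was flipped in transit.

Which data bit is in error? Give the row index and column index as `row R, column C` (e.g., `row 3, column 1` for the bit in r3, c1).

row 2, column 1

Recompute each row's even parity and compare to rp:
  r0: data parity 0, sent rp 0 → ok
  r1: data parity 0, sent rp 0 → ok
  r2: data parity 0, sent rp 1 → mismatch
  r3: data parity 1, sent rp 1 → ok
Recompute each column's even parity and compare to cp:
  c0: data parity 1, sent cp 1 → ok
  c1: data parity 1, sent cp 0 → mismatch
  c2: data parity 0, sent cp 0 → ok
  c3: data parity 0, sent cp 0 → ok
  c4: data parity 1, sent cp 1 → ok
Exactly one row (r2) and one column (c1) fail → the flipped bit is at their intersection.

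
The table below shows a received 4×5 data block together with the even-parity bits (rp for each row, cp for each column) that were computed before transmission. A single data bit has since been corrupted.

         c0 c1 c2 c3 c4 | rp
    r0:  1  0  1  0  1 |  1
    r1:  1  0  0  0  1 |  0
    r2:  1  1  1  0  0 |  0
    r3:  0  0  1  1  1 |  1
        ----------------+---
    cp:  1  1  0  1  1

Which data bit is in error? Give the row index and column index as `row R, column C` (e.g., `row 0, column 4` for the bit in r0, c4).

row 2, column 2

Recompute each row's even parity and compare to rp:
  r0: data parity 1, sent rp 1 → ok
  r1: data parity 0, sent rp 0 → ok
  r2: data parity 1, sent rp 0 → mismatch
  r3: data parity 1, sent rp 1 → ok
Recompute each column's even parity and compare to cp:
  c0: data parity 1, sent cp 1 → ok
  c1: data parity 1, sent cp 1 → ok
  c2: data parity 1, sent cp 0 → mismatch
  c3: data parity 1, sent cp 1 → ok
  c4: data parity 1, sent cp 1 → ok
Exactly one row (r2) and one column (c2) fail → the flipped bit is at their intersection.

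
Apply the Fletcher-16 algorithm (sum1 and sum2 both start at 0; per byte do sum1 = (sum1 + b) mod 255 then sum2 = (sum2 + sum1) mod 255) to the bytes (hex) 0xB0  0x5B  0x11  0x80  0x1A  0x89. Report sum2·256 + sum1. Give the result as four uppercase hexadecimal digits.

Running sums (mod 255):
  after byte 0 (0xB0): sum1=176, sum2=176
  after byte 1 (0x5B): sum1=12, sum2=188
  after byte 2 (0x11): sum1=29, sum2=217
  after byte 3 (0x80): sum1=157, sum2=119
  after byte 4 (0x1A): sum1=183, sum2=47
  after byte 5 (0x89): sum1=65, sum2=112
Checksum = sum2·256 + sum1 = 112·256 + 65 = 28737 = 0x7041.

7041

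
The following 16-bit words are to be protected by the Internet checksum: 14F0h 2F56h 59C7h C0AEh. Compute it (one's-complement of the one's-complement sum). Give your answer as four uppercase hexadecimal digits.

A143

One's-complement addition (fold any carry out of bit 15 back into bit 0):
  0x14F0 + 0x2F56 = 0x04446
  0x4446 + 0x59C7 = 0x09E0D
  0x9E0D + 0xC0AE = 0x15EBB → wrap carry → 0x5EBC
One's-complement sum = 0x5EBC.
Checksum = ~0x5EBC & 0xFFFF = 0xA143.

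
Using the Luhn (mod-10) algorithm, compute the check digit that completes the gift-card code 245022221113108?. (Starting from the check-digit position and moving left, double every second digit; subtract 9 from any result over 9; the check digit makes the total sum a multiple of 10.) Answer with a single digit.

Partial digits right→left: 8 0 1 3 1 1 1 2 2 2 2 0 5 4 2
Double every second digit counting from the check-digit position (so the 1st, 3rd, 5th, ... of the partial from the right).
  doubled (with −9 where >9): 7 2 2 2 4 4 1 4 → sum 26
  kept as-is: 0 3 1 2 2 0 4 → sum 12
Total = 26 + 12 = 38.
Check digit = (10 − (38 mod 10)) mod 10 = 2.

2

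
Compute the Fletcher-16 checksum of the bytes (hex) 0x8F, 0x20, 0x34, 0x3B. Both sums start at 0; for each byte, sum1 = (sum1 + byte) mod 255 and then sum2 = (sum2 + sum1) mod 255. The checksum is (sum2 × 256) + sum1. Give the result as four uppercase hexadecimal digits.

Running sums (mod 255):
  after byte 0 (0x8F): sum1=143, sum2=143
  after byte 1 (0x20): sum1=175, sum2=63
  after byte 2 (0x34): sum1=227, sum2=35
  after byte 3 (0x3B): sum1=31, sum2=66
Checksum = sum2·256 + sum1 = 66·256 + 31 = 16927 = 0x421F.

421F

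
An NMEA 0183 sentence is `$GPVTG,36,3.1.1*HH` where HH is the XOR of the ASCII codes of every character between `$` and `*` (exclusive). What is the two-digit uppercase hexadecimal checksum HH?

XOR the ASCII codes of the payload characters:
  'G' = 0x47 → acc = 0x47
  'P' = 0x50 → acc = 0x17
  'V' = 0x56 → acc = 0x41
  'T' = 0x54 → acc = 0x15
  'G' = 0x47 → acc = 0x52
  ',' = 0x2C → acc = 0x7E
  '3' = 0x33 → acc = 0x4D
  '6' = 0x36 → acc = 0x7B
  ',' = 0x2C → acc = 0x57
  '3' = 0x33 → acc = 0x64
  '.' = 0x2E → acc = 0x4A
  '1' = 0x31 → acc = 0x7B
  '.' = 0x2E → acc = 0x55
  '1' = 0x31 → acc = 0x64
Checksum = 0x64.

64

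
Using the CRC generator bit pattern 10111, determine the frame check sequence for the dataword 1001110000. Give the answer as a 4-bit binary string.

0101

Append 4 zeros: 10011100000000. Divide by 10111 (XOR where the leading bit is 1):
  pos 0: 10011 XOR 10111 = 00100
  pos 2: 10010 XOR 10111 = 00101
  pos 4: 10100 XOR 10111 = 00011
  pos 7: 11000 XOR 10111 = 01111
  pos 8: 11110 XOR 10111 = 01001
  pos 9: 10010 XOR 10111 = 00101
Remainder (last 4 bits) = 0101. This is the CRC / FCS.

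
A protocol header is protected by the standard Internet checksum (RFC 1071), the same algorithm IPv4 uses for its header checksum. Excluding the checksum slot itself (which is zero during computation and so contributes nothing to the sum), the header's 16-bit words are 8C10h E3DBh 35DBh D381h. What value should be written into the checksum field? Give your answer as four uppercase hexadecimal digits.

One's-complement addition (fold any carry out of bit 15 back into bit 0):
  0x8C10 + 0xE3DB = 0x16FEB → wrap carry → 0x6FEC
  0x6FEC + 0x35DB = 0x0A5C7
  0xA5C7 + 0xD381 = 0x17948 → wrap carry → 0x7949
One's-complement sum = 0x7949.
Checksum = ~0x7949 & 0xFFFF = 0x86B6.

86B6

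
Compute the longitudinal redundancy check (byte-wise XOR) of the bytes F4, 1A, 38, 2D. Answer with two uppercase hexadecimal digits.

FB

XOR the bytes together:
  start with 0xF4
  0xF4 ⊕ 0x1A = 0xEE
  0xEE ⊕ 0x38 = 0xD6
  0xD6 ⊕ 0x2D = 0xFB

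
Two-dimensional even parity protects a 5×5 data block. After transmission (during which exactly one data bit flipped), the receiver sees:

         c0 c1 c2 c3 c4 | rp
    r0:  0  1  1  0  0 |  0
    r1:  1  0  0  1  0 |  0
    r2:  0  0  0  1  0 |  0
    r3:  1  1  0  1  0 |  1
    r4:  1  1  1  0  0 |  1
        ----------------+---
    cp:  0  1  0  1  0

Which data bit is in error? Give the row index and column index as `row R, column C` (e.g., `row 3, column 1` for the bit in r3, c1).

row 2, column 0

Recompute each row's even parity and compare to rp:
  r0: data parity 0, sent rp 0 → ok
  r1: data parity 0, sent rp 0 → ok
  r2: data parity 1, sent rp 0 → mismatch
  r3: data parity 1, sent rp 1 → ok
  r4: data parity 1, sent rp 1 → ok
Recompute each column's even parity and compare to cp:
  c0: data parity 1, sent cp 0 → mismatch
  c1: data parity 1, sent cp 1 → ok
  c2: data parity 0, sent cp 0 → ok
  c3: data parity 1, sent cp 1 → ok
  c4: data parity 0, sent cp 0 → ok
Exactly one row (r2) and one column (c0) fail → the flipped bit is at their intersection.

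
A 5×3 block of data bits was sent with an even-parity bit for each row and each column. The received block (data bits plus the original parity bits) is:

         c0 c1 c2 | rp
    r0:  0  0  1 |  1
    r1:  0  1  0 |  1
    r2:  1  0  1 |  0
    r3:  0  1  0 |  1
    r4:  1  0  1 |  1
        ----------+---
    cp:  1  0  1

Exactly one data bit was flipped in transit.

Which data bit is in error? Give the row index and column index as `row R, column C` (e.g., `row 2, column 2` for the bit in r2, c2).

row 4, column 0

Recompute each row's even parity and compare to rp:
  r0: data parity 1, sent rp 1 → ok
  r1: data parity 1, sent rp 1 → ok
  r2: data parity 0, sent rp 0 → ok
  r3: data parity 1, sent rp 1 → ok
  r4: data parity 0, sent rp 1 → mismatch
Recompute each column's even parity and compare to cp:
  c0: data parity 0, sent cp 1 → mismatch
  c1: data parity 0, sent cp 0 → ok
  c2: data parity 1, sent cp 1 → ok
Exactly one row (r4) and one column (c0) fail → the flipped bit is at their intersection.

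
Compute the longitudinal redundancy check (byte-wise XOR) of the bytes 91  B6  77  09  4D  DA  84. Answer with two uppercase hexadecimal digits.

4A

XOR the bytes together:
  start with 0x91
  0x91 ⊕ 0xB6 = 0x27
  0x27 ⊕ 0x77 = 0x50
  0x50 ⊕ 0x09 = 0x59
  0x59 ⊕ 0x4D = 0x14
  0x14 ⊕ 0xDA = 0xCE
  0xCE ⊕ 0x84 = 0x4A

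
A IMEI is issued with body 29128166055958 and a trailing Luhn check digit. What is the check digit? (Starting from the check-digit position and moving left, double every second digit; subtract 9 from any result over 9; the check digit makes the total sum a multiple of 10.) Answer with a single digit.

Partial digits right→left: 8 5 9 5 5 0 6 6 1 8 2 1 9 2
Double every second digit counting from the check-digit position (so the 1st, 3rd, 5th, ... of the partial from the right).
  doubled (with −9 where >9): 7 9 1 3 2 4 9 → sum 35
  kept as-is: 5 5 0 6 8 1 2 → sum 27
Total = 35 + 27 = 62.
Check digit = (10 − (62 mod 10)) mod 10 = 8.

8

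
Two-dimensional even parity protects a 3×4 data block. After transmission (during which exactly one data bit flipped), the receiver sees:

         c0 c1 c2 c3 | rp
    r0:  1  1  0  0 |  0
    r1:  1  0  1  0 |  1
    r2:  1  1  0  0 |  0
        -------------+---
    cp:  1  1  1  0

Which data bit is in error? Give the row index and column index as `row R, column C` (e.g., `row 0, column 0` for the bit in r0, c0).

Recompute each row's even parity and compare to rp:
  r0: data parity 0, sent rp 0 → ok
  r1: data parity 0, sent rp 1 → mismatch
  r2: data parity 0, sent rp 0 → ok
Recompute each column's even parity and compare to cp:
  c0: data parity 1, sent cp 1 → ok
  c1: data parity 0, sent cp 1 → mismatch
  c2: data parity 1, sent cp 1 → ok
  c3: data parity 0, sent cp 0 → ok
Exactly one row (r1) and one column (c1) fail → the flipped bit is at their intersection.

row 1, column 1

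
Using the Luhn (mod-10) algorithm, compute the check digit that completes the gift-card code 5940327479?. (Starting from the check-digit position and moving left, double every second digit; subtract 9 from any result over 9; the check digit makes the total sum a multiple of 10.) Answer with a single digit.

Partial digits right→left: 9 7 4 7 2 3 0 4 9 5
Double every second digit counting from the check-digit position (so the 1st, 3rd, 5th, ... of the partial from the right).
  doubled (with −9 where >9): 9 8 4 0 9 → sum 30
  kept as-is: 7 7 3 4 5 → sum 26
Total = 30 + 26 = 56.
Check digit = (10 − (56 mod 10)) mod 10 = 4.

4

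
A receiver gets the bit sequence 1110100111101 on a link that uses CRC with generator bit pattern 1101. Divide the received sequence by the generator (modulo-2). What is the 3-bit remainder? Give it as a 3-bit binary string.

Modulo-2 division of 1110100111101 by 1101:
  pos 0: 1110 XOR 1101 = 0011
  pos 2: 1110 XOR 1101 = 0011
  pos 4: 1101 XOR 1101 = 0000
  pos 8: 1110 XOR 1101 = 0011
Remainder = 111 (nonzero — an error is detected).

111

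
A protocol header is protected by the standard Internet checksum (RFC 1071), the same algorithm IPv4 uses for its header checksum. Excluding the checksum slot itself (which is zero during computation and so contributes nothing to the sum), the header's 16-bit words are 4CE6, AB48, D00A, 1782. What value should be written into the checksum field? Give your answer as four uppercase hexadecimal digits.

2044

One's-complement addition (fold any carry out of bit 15 back into bit 0):
  0x4CE6 + 0xAB48 = 0x0F82E
  0xF82E + 0xD00A = 0x1C838 → wrap carry → 0xC839
  0xC839 + 0x1782 = 0x0DFBB
One's-complement sum = 0xDFBB.
Checksum = ~0xDFBB & 0xFFFF = 0x2044.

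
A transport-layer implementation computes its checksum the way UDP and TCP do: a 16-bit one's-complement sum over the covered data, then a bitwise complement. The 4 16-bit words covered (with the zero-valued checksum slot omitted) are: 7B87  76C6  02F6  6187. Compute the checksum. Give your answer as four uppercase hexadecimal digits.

One's-complement addition (fold any carry out of bit 15 back into bit 0):
  0x7B87 + 0x76C6 = 0x0F24D
  0xF24D + 0x02F6 = 0x0F543
  0xF543 + 0x6187 = 0x156CA → wrap carry → 0x56CB
One's-complement sum = 0x56CB.
Checksum = ~0x56CB & 0xFFFF = 0xA934.

A934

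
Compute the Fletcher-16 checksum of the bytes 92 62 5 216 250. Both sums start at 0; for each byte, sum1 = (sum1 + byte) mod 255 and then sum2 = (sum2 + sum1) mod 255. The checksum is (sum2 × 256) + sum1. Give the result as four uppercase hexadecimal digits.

8273

Running sums (mod 255):
  after byte 0 (92): sum1=92, sum2=92
  after byte 1 (62): sum1=154, sum2=246
  after byte 2 (5): sum1=159, sum2=150
  after byte 3 (216): sum1=120, sum2=15
  after byte 4 (250): sum1=115, sum2=130
Checksum = sum2·256 + sum1 = 130·256 + 115 = 33395 = 0x8273.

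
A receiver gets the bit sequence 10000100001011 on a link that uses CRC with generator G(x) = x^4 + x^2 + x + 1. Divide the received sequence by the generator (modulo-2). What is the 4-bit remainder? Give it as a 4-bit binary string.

Modulo-2 division of 10000100001011 by 10111:
  pos 0: 10000 XOR 10111 = 00111
  pos 2: 11110 XOR 10111 = 01001
  pos 3: 10010 XOR 10111 = 00101
  pos 5: 10100 XOR 10111 = 00011
  pos 8: 11101 XOR 10111 = 01010
  pos 9: 10101 XOR 10111 = 00010
Remainder = 0010 (nonzero — an error is detected).

0010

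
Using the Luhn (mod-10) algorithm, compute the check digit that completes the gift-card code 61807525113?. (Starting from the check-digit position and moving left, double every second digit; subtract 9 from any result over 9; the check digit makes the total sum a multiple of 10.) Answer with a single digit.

Partial digits right→left: 3 1 1 5 2 5 7 0 8 1 6
Double every second digit counting from the check-digit position (so the 1st, 3rd, 5th, ... of the partial from the right).
  doubled (with −9 where >9): 6 2 4 5 7 3 → sum 27
  kept as-is: 1 5 5 0 1 → sum 12
Total = 27 + 12 = 39.
Check digit = (10 − (39 mod 10)) mod 10 = 1.

1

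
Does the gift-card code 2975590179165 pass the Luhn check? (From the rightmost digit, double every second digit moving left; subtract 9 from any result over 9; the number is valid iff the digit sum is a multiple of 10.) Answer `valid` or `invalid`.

valid

From the right, keep odd positions and double even positions (subtract 9 from any doubled value over 9):
  doubled (positions 2,4,...): 3 9 2 9 1 9 → sum 33
  kept (positions 1,3,...): 5 1 7 0 5 7 2 → sum 27
Total = 60.
60 mod 10 = 0, so the number is valid.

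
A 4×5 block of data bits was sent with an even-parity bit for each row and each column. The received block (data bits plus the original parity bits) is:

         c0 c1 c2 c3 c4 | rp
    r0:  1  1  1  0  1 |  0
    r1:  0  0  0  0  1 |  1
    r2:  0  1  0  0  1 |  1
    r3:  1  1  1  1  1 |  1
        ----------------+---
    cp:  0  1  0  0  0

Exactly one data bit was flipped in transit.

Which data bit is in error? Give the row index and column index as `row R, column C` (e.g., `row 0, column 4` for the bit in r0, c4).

row 2, column 3

Recompute each row's even parity and compare to rp:
  r0: data parity 0, sent rp 0 → ok
  r1: data parity 1, sent rp 1 → ok
  r2: data parity 0, sent rp 1 → mismatch
  r3: data parity 1, sent rp 1 → ok
Recompute each column's even parity and compare to cp:
  c0: data parity 0, sent cp 0 → ok
  c1: data parity 1, sent cp 1 → ok
  c2: data parity 0, sent cp 0 → ok
  c3: data parity 1, sent cp 0 → mismatch
  c4: data parity 0, sent cp 0 → ok
Exactly one row (r2) and one column (c3) fail → the flipped bit is at their intersection.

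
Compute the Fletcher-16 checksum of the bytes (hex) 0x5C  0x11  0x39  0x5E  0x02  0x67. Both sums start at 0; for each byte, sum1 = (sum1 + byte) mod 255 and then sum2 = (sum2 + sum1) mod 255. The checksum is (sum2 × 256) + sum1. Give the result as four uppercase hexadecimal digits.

EA6E

Running sums (mod 255):
  after byte 0 (0x5C): sum1=92, sum2=92
  after byte 1 (0x11): sum1=109, sum2=201
  after byte 2 (0x39): sum1=166, sum2=112
  after byte 3 (0x5E): sum1=5, sum2=117
  after byte 4 (0x02): sum1=7, sum2=124
  after byte 5 (0x67): sum1=110, sum2=234
Checksum = sum2·256 + sum1 = 234·256 + 110 = 60014 = 0xEA6E.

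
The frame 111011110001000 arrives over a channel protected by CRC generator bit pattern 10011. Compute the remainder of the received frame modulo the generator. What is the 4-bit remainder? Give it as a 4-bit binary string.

Modulo-2 division of 111011110001000 by 10011:
  pos 0: 11101 XOR 10011 = 01110
  pos 1: 11101 XOR 10011 = 01110
  pos 2: 11101 XOR 10011 = 01110
  pos 3: 11101 XOR 10011 = 01110
  pos 4: 11100 XOR 10011 = 01111
  pos 5: 11110 XOR 10011 = 01101
  pos 6: 11010 XOR 10011 = 01001
  pos 7: 10011 XOR 10011 = 00000
Remainder = 0000 (zero — the frame passes the CRC check).

0000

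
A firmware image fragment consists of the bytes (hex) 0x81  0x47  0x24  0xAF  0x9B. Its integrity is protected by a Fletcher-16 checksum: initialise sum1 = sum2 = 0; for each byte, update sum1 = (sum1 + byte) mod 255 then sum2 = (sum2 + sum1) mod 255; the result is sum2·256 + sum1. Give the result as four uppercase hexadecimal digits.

Running sums (mod 255):
  after byte 0 (0x81): sum1=129, sum2=129
  after byte 1 (0x47): sum1=200, sum2=74
  after byte 2 (0x24): sum1=236, sum2=55
  after byte 3 (0xAF): sum1=156, sum2=211
  after byte 4 (0x9B): sum1=56, sum2=12
Checksum = sum2·256 + sum1 = 12·256 + 56 = 3128 = 0x0C38.

0C38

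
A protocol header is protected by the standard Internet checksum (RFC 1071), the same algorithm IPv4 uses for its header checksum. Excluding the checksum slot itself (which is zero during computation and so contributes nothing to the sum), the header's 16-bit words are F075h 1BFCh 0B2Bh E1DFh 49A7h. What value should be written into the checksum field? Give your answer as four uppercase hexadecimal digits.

One's-complement addition (fold any carry out of bit 15 back into bit 0):
  0xF075 + 0x1BFC = 0x10C71 → wrap carry → 0x0C72
  0x0C72 + 0x0B2B = 0x0179D
  0x179D + 0xE1DF = 0x0F97C
  0xF97C + 0x49A7 = 0x14323 → wrap carry → 0x4324
One's-complement sum = 0x4324.
Checksum = ~0x4324 & 0xFFFF = 0xBCDB.

BCDB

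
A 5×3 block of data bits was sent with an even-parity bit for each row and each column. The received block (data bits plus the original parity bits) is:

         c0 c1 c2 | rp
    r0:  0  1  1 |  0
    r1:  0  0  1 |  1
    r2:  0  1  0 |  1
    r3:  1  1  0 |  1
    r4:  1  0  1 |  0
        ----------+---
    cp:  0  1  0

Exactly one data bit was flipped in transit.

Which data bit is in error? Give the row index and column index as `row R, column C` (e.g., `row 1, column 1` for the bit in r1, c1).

Recompute each row's even parity and compare to rp:
  r0: data parity 0, sent rp 0 → ok
  r1: data parity 1, sent rp 1 → ok
  r2: data parity 1, sent rp 1 → ok
  r3: data parity 0, sent rp 1 → mismatch
  r4: data parity 0, sent rp 0 → ok
Recompute each column's even parity and compare to cp:
  c0: data parity 0, sent cp 0 → ok
  c1: data parity 1, sent cp 1 → ok
  c2: data parity 1, sent cp 0 → mismatch
Exactly one row (r3) and one column (c2) fail → the flipped bit is at their intersection.

row 3, column 2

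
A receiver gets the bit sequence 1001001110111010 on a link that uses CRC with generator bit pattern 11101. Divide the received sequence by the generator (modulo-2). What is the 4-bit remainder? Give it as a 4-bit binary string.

0010

Modulo-2 division of 1001001110111010 by 11101:
  pos 0: 10010 XOR 11101 = 01111
  pos 1: 11110 XOR 11101 = 00011
  pos 4: 11111 XOR 11101 = 00010
  pos 7: 10011 XOR 11101 = 01110
  pos 8: 11101 XOR 11101 = 00000
Remainder = 0010 (nonzero — an error is detected).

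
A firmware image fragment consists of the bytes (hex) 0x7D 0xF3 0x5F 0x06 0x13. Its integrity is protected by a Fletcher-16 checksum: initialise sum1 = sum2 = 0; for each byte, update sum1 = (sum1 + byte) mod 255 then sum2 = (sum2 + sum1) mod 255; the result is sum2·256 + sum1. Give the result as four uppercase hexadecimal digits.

80E9

Running sums (mod 255):
  after byte 0 (0x7D): sum1=125, sum2=125
  after byte 1 (0xF3): sum1=113, sum2=238
  after byte 2 (0x5F): sum1=208, sum2=191
  after byte 3 (0x06): sum1=214, sum2=150
  after byte 4 (0x13): sum1=233, sum2=128
Checksum = sum2·256 + sum1 = 128·256 + 233 = 33001 = 0x80E9.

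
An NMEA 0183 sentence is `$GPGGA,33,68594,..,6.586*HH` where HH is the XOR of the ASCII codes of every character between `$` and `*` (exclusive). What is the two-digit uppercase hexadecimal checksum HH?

XOR the ASCII codes of the payload characters:
  'G' = 0x47 → acc = 0x47
  'P' = 0x50 → acc = 0x17
  'G' = 0x47 → acc = 0x50
  'G' = 0x47 → acc = 0x17
  'A' = 0x41 → acc = 0x56
  ',' = 0x2C → acc = 0x7A
  '3' = 0x33 → acc = 0x49
  '3' = 0x33 → acc = 0x7A
  ',' = 0x2C → acc = 0x56
  '6' = 0x36 → acc = 0x60
  '8' = 0x38 → acc = 0x58
  '5' = 0x35 → acc = 0x6D
  '9' = 0x39 → acc = 0x54
  '4' = 0x34 → acc = 0x60
  ',' = 0x2C → acc = 0x4C
  '.' = 0x2E → acc = 0x62
  '.' = 0x2E → acc = 0x4C
  ',' = 0x2C → acc = 0x60
  '6' = 0x36 → acc = 0x56
  '.' = 0x2E → acc = 0x78
  '5' = 0x35 → acc = 0x4D
  '8' = 0x38 → acc = 0x75
  '6' = 0x36 → acc = 0x43
Checksum = 0x43.

43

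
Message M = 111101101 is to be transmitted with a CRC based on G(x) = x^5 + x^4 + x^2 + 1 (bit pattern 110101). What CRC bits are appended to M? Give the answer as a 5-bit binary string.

10000

Append 5 zeros: 11110110100000. Divide by 110101 (XOR where the leading bit is 1):
  pos 0: 111101 XOR 110101 = 001000
  pos 2: 100010 XOR 110101 = 010111
  pos 3: 101111 XOR 110101 = 011010
  pos 4: 110100 XOR 110101 = 000001
Remainder (last 5 bits) = 10000. This is the CRC / FCS.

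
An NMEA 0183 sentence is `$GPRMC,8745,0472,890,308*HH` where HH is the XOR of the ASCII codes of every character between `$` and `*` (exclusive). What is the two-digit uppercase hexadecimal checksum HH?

XOR the ASCII codes of the payload characters:
  'G' = 0x47 → acc = 0x47
  'P' = 0x50 → acc = 0x17
  'R' = 0x52 → acc = 0x45
  'M' = 0x4D → acc = 0x08
  'C' = 0x43 → acc = 0x4B
  ',' = 0x2C → acc = 0x67
  '8' = 0x38 → acc = 0x5F
  '7' = 0x37 → acc = 0x68
  '4' = 0x34 → acc = 0x5C
  '5' = 0x35 → acc = 0x69
  ',' = 0x2C → acc = 0x45
  '0' = 0x30 → acc = 0x75
  '4' = 0x34 → acc = 0x41
  '7' = 0x37 → acc = 0x76
  '2' = 0x32 → acc = 0x44
  ',' = 0x2C → acc = 0x68
  '8' = 0x38 → acc = 0x50
  '9' = 0x39 → acc = 0x69
  '0' = 0x30 → acc = 0x59
  ',' = 0x2C → acc = 0x75
  '3' = 0x33 → acc = 0x46
  '0' = 0x30 → acc = 0x76
  '8' = 0x38 → acc = 0x4E
Checksum = 0x4E.

4E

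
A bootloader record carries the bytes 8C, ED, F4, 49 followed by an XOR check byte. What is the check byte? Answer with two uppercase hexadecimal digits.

DC

XOR the bytes together:
  start with 0x8C
  0x8C ⊕ 0xED = 0x61
  0x61 ⊕ 0xF4 = 0x95
  0x95 ⊕ 0x49 = 0xDC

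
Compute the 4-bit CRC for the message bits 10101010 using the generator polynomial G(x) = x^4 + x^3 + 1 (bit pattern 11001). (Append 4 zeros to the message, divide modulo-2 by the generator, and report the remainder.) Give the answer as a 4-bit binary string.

Append 4 zeros: 101010100000. Divide by 11001 (XOR where the leading bit is 1):
  pos 0: 10101 XOR 11001 = 01100
  pos 1: 11000 XOR 11001 = 00001
  pos 5: 11000 XOR 11001 = 00001
Remainder (last 4 bits) = 0100. This is the CRC / FCS.

0100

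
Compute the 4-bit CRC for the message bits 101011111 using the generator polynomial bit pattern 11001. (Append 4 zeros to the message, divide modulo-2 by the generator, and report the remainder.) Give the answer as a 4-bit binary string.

1101

Append 4 zeros: 1010111110000. Divide by 11001 (XOR where the leading bit is 1):
  pos 0: 10101 XOR 11001 = 01100
  pos 1: 11001 XOR 11001 = 00000
  pos 6: 11100 XOR 11001 = 00101
  pos 8: 10100 XOR 11001 = 01101
Remainder (last 4 bits) = 1101. This is the CRC / FCS.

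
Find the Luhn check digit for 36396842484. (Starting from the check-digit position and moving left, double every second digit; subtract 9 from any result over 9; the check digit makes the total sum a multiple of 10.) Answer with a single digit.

8

Partial digits right→left: 4 8 4 2 4 8 6 9 3 6 3
Double every second digit counting from the check-digit position (so the 1st, 3rd, 5th, ... of the partial from the right).
  doubled (with −9 where >9): 8 8 8 3 6 6 → sum 39
  kept as-is: 8 2 8 9 6 → sum 33
Total = 39 + 33 = 72.
Check digit = (10 − (72 mod 10)) mod 10 = 8.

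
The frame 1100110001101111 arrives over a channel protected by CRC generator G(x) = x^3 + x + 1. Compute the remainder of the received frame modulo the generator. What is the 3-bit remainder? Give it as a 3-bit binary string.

000

Modulo-2 division of 1100110001101111 by 1011:
  pos 0: 1100 XOR 1011 = 0111
  pos 1: 1111 XOR 1011 = 0100
  pos 2: 1001 XOR 1011 = 0010
  pos 4: 1000 XOR 1011 = 0011
  pos 6: 1101 XOR 1011 = 0110
  pos 7: 1101 XOR 1011 = 0110
  pos 8: 1100 XOR 1011 = 0111
  pos 9: 1111 XOR 1011 = 0100
  pos 10: 1001 XOR 1011 = 0010
  pos 12: 1011 XOR 1011 = 0000
Remainder = 000 (zero — the frame passes the CRC check).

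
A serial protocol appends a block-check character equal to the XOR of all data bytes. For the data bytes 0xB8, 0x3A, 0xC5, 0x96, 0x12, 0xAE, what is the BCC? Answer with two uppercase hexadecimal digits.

6D

XOR the bytes together:
  start with 0xB8
  0xB8 ⊕ 0x3A = 0x82
  0x82 ⊕ 0xC5 = 0x47
  0x47 ⊕ 0x96 = 0xD1
  0xD1 ⊕ 0x12 = 0xC3
  0xC3 ⊕ 0xAE = 0x6D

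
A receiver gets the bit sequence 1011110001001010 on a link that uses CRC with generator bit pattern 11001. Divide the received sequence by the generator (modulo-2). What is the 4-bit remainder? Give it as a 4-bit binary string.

Modulo-2 division of 1011110001001010 by 11001:
  pos 0: 10111 XOR 11001 = 01110
  pos 1: 11101 XOR 11001 = 00100
  pos 3: 10000 XOR 11001 = 01001
  pos 4: 10010 XOR 11001 = 01011
  pos 5: 10111 XOR 11001 = 01110
  pos 6: 11100 XOR 11001 = 00101
  pos 8: 10101 XOR 11001 = 01100
  pos 9: 11000 XOR 11001 = 00001
Remainder = 0110 (nonzero — an error is detected).

0110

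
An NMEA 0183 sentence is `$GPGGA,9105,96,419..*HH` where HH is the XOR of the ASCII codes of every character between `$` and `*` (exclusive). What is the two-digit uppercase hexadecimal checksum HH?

44

XOR the ASCII codes of the payload characters:
  'G' = 0x47 → acc = 0x47
  'P' = 0x50 → acc = 0x17
  'G' = 0x47 → acc = 0x50
  'G' = 0x47 → acc = 0x17
  'A' = 0x41 → acc = 0x56
  ',' = 0x2C → acc = 0x7A
  '9' = 0x39 → acc = 0x43
  '1' = 0x31 → acc = 0x72
  '0' = 0x30 → acc = 0x42
  '5' = 0x35 → acc = 0x77
  ',' = 0x2C → acc = 0x5B
  '9' = 0x39 → acc = 0x62
  '6' = 0x36 → acc = 0x54
  ',' = 0x2C → acc = 0x78
  '4' = 0x34 → acc = 0x4C
  '1' = 0x31 → acc = 0x7D
  '9' = 0x39 → acc = 0x44
  '.' = 0x2E → acc = 0x6A
  '.' = 0x2E → acc = 0x44
Checksum = 0x44.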